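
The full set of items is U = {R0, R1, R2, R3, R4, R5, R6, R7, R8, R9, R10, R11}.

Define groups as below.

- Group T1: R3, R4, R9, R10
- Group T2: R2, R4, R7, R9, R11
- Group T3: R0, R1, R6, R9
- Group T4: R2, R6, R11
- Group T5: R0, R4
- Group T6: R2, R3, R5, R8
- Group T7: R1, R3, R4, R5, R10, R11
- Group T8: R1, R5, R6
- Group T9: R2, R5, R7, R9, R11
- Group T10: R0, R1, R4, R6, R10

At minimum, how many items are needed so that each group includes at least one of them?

H = {R4, R5, R6} meets every group (each contains at least one member of H), and |H| = 3.
No choice of 2 items meets every group, so 3 is the minimum.

3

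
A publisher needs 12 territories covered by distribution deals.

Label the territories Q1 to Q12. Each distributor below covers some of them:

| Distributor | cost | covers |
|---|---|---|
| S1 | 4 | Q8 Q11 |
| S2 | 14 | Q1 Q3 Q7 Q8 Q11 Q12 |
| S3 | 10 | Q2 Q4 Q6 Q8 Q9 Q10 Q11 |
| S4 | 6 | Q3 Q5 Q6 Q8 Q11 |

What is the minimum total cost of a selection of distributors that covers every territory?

30

S2, S3, S4 together cover every territory (S2 ∪ S3 ∪ S4 = {Q1, Q2, Q3, Q4, Q5, Q6, Q7, Q8, Q9, Q10, Q11, Q12}); total cost 14 + 10 + 6 = 30.
No covering selection has total cost below 30.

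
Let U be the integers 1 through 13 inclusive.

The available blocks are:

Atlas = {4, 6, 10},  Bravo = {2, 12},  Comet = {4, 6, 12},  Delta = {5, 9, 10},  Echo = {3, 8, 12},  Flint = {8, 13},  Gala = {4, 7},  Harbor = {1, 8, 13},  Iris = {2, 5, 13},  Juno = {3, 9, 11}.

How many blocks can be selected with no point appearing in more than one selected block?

4

Bravo, Flint, Gala, Juno are pairwise disjoint (Bravo={2,12}; Flint={8,13}; Gala={4,7}; Juno={3,9,11}).
Every remaining block overlaps one of these, and no 5 of the listed blocks are pairwise disjoint, so 4 is the maximum.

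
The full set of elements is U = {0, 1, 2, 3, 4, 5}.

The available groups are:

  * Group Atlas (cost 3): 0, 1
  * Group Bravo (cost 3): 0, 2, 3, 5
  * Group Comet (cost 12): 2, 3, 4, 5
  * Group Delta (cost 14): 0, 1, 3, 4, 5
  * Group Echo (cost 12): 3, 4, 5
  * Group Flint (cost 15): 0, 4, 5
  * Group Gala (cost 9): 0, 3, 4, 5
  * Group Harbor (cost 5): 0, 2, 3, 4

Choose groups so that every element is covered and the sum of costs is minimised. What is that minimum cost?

11

Atlas, Bravo, Harbor together cover every element (Atlas ∪ Bravo ∪ Harbor = {0, 1, 2, 3, 4, 5}); total cost 3 + 3 + 5 = 11.
No covering selection has total cost below 11.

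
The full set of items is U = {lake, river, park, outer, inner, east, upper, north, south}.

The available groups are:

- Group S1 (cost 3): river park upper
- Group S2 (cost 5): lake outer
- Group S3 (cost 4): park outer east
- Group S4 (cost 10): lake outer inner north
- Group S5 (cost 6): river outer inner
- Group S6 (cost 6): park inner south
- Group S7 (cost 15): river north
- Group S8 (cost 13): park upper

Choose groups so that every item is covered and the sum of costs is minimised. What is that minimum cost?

23

S1, S3, S4, S6 together cover every item (S1 ∪ S3 ∪ S4 ∪ S6 = {lake, river, park, outer, inner, east, upper, north, south}); total cost 3 + 4 + 10 + 6 = 23.
The greedy pick S1, S3, S6, S2, S4 costs 28; no covering selection beats 23.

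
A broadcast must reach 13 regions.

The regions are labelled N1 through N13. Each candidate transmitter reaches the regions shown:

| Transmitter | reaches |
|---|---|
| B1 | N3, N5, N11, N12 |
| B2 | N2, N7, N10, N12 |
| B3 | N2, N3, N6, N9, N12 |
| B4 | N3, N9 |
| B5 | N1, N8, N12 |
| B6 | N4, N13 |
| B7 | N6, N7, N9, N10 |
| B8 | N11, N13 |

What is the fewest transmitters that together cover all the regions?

5

B1 and B3 and B5 and B6 and B7 together: B1 ∪ B3 ∪ B5 ∪ B6 ∪ B7 = {N1, N2, N3, N4, N5, N6, N7, N8, N9, N10, N11, N12, N13} — every region is covered.
No 4 of the 8 transmitters cover everything (all 70 combinations miss at least one region), so 5 is optimal.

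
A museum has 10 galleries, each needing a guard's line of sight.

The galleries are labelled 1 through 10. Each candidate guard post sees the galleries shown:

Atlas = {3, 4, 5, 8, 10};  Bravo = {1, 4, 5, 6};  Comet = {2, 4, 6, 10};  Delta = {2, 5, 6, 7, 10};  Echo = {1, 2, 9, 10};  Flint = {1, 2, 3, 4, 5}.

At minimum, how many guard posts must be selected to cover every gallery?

Atlas and Delta and Echo together: Atlas ∪ Delta ∪ Echo = {1, 2, 3, 4, 5, 6, 7, 8, 9, 10} — every gallery is covered.
Only Delta contains 7, so Delta is forced; the remaining 5 galleries need at least 2 more guard posts (each remaining guard post adds at most 3) — so at least 3 guard posts are needed, and 3 is optimal.

3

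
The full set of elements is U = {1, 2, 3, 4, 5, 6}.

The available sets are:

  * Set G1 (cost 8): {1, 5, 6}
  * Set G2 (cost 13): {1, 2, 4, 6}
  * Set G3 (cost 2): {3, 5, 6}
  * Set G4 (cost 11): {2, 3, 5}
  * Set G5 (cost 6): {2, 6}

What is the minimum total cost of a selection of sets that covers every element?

15

G2, G3 together cover every element (G2 ∪ G3 = {1, 2, 3, 4, 5, 6}); total cost 13 + 2 = 15.
No covering selection has total cost below 15.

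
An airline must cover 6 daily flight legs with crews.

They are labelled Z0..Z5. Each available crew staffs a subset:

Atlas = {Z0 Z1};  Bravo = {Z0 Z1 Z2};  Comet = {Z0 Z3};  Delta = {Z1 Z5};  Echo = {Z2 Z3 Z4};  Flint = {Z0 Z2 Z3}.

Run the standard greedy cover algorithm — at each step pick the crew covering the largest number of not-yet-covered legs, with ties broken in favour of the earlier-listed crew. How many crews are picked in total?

Greedy: pick Bravo (covers 3 new) → pick Echo (covers 2 new) → pick Delta (covers 1 new). Total picks: 3.

3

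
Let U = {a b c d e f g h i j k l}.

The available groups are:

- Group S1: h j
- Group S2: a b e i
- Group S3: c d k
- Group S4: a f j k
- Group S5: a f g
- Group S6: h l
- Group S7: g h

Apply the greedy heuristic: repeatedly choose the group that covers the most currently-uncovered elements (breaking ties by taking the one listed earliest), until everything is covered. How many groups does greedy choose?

Greedy: pick S2 (covers 4 new) → pick S3 (covers 3 new) → pick S1 (covers 2 new) → pick S5 (covers 2 new) → pick S6 (covers 1 new). Total picks: 5.

5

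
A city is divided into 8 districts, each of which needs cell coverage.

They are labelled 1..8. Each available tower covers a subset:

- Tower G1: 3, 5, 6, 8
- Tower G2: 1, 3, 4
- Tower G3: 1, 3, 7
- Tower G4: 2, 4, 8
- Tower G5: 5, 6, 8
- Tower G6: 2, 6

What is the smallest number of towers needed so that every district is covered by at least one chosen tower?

3

Take {G3, G4, G5}. Their union is {1, 2, 3, 4, 5, 6, 7, 8}, which is all 8 districts.
Only G3 contains 7, so G3 is forced; the remaining 5 districts need at least 2 more towers (each remaining tower adds at most 3) — so at least 3 towers are needed, and 3 is optimal.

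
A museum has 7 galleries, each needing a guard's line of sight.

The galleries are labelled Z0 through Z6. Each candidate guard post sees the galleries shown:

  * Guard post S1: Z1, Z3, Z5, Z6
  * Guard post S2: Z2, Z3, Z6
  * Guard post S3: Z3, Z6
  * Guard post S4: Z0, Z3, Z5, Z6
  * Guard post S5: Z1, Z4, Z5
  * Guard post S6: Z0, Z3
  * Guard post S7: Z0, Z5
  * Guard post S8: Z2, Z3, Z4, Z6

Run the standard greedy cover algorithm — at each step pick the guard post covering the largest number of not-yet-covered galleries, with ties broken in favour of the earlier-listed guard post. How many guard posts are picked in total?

3

Greedy: pick S1 (covers 4 new) → pick S8 (covers 2 new) → pick S4 (covers 1 new). Total picks: 3.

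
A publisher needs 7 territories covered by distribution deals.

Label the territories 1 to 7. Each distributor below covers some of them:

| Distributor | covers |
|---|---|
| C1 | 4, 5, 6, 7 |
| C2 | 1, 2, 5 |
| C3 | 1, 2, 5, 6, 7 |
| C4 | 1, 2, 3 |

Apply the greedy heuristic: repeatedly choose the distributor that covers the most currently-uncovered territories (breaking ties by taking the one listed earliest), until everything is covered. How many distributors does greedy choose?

3

Greedy: pick C3 (covers 5 new) → pick C1 (covers 1 new) → pick C4 (covers 1 new). Total picks: 3.
(The true minimum cover uses only 2 distributors, so greedy is not optimal here.)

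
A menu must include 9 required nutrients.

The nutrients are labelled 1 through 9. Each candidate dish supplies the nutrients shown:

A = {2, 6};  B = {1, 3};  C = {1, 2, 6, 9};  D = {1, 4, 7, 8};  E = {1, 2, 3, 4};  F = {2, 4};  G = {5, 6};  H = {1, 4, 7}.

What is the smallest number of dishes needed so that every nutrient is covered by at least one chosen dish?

4

B and C and D and G together: B ∪ C ∪ D ∪ G = {1, 2, 3, 4, 5, 6, 7, 8, 9} — every nutrient is covered.
No 3 of the 8 dishes cover everything (all 56 combinations miss at least one nutrient), so 4 is optimal.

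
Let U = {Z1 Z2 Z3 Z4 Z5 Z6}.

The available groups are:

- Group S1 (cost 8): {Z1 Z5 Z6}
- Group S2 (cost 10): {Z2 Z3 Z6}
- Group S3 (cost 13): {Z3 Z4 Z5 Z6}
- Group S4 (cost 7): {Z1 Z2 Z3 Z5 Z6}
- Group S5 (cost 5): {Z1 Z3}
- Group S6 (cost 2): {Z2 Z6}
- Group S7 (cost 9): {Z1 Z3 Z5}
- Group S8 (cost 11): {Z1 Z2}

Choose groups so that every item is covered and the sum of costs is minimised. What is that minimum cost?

20

S3, S4 together cover every item (S3 ∪ S4 = {Z1, Z2, Z3, Z4, Z5, Z6}); total cost 13 + 7 = 20.
The greedy pick S6, S4, S3 costs 22; no covering selection beats 20.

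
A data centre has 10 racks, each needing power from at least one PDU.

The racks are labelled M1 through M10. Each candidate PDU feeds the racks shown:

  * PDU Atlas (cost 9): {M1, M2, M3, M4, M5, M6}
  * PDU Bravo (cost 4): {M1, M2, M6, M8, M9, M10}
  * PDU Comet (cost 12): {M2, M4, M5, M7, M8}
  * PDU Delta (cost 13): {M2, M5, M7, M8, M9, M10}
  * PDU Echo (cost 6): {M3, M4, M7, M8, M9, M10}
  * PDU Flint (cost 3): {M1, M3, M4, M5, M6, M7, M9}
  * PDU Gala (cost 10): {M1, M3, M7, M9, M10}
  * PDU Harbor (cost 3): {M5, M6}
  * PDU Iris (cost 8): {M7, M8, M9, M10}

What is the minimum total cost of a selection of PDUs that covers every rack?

7

Bravo, Flint together cover every rack (Bravo ∪ Flint = {M1, M2, M3, M4, M5, M6, M7, M8, M9, M10}); total cost 4 + 3 = 7.
No covering selection has total cost below 7.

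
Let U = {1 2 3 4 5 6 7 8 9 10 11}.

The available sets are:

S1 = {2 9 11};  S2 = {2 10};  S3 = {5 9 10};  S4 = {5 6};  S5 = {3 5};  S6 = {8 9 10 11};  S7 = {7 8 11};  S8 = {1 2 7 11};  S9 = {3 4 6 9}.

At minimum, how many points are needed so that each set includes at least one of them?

4

H = {2, 3, 5, 11} meets every set (each contains at least one member of H), and |H| = 4.
No choice of 3 points meets every set, so 4 is the minimum.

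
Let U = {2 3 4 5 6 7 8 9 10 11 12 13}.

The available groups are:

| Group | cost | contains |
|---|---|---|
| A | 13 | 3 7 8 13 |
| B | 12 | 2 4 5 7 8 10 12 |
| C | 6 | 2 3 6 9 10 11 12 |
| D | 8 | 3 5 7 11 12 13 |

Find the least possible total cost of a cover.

B, C, D together cover every item (B ∪ C ∪ D = {2, 3, 4, 5, 6, 7, 8, 9, 10, 11, 12, 13}); total cost 12 + 6 + 8 = 26.
No covering selection has total cost below 26.

26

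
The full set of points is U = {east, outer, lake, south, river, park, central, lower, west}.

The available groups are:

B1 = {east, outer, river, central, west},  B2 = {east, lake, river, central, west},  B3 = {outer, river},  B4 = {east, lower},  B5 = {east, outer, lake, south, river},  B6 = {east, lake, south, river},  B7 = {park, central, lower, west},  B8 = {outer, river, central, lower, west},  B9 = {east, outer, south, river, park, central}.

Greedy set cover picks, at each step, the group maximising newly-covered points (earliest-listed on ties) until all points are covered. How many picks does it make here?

3

Greedy: pick B9 (covers 6 new) → pick B2 (covers 2 new) → pick B4 (covers 1 new). Total picks: 3.
(The true minimum cover uses only 2 groups, so greedy is not optimal here.)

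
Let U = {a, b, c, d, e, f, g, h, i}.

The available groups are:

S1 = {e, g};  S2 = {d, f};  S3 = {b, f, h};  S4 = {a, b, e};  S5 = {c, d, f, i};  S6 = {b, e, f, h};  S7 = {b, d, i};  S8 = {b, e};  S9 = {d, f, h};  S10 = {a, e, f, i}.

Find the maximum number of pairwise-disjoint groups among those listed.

2

S1, S5 are pairwise disjoint (S1={e,g}; S5={c,d,f,i}).
Every remaining group overlaps one of these, and no 3 of the listed groups are pairwise disjoint, so 2 is the maximum.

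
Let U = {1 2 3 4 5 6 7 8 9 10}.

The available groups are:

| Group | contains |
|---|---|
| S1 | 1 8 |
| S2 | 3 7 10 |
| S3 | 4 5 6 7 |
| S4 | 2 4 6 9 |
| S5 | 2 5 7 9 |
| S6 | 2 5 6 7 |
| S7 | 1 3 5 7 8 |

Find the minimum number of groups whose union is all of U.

3

S2 and S4 and S7 together: S2 ∪ S4 ∪ S7 = {1, 2, 3, 4, 5, 6, 7, 8, 9, 10} — every point is covered.
Only S2 contains 10, so S2 is forced; the remaining 7 points need at least 2 more groups (each remaining group adds at most 4) — so at least 3 groups are needed, and 3 is optimal.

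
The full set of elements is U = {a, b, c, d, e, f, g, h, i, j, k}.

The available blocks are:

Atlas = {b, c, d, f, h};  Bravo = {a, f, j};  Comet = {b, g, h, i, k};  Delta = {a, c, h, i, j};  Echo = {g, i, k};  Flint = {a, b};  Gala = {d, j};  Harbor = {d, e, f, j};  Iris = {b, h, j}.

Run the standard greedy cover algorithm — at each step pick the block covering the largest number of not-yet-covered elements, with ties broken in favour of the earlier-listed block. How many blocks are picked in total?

4

Greedy: pick Atlas (covers 5 new) → pick Comet (covers 3 new) → pick Bravo (covers 2 new) → pick Harbor (covers 1 new). Total picks: 4.
(The true minimum cover uses only 3 blocks, so greedy is not optimal here.)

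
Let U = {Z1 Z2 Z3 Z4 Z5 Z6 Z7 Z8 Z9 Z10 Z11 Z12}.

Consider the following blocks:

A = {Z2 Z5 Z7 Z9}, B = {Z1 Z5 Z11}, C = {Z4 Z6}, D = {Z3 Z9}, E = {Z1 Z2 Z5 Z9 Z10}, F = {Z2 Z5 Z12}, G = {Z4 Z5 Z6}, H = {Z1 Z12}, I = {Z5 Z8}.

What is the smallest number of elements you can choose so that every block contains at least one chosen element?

4

The 4 elements {Z1, Z5, Z6, Z9} hit every block.
The blocks C, D, H, I are pairwise disjoint, so any hitting set needs a separate element for each — at least 4. Hence 4 is optimal.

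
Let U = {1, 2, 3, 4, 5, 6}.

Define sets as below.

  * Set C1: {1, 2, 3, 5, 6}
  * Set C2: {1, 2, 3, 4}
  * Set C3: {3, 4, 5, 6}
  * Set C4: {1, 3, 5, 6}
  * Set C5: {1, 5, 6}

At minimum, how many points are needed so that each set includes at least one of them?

2

H = {3, 6} meets every set (each contains at least one member of H), and |H| = 2.
No single point lies in every set, so at least 2 are needed and 2 is optimal.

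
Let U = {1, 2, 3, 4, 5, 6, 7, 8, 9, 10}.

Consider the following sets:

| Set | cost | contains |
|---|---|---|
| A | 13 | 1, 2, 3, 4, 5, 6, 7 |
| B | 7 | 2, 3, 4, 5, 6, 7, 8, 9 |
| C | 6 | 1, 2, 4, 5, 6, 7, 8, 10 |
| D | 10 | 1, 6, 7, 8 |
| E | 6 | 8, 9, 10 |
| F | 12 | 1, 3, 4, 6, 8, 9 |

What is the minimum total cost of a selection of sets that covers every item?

13

B, C together cover every item (B ∪ C = {1, 2, 3, 4, 5, 6, 7, 8, 9, 10}); total cost 7 + 6 = 13.
No covering selection has total cost below 13.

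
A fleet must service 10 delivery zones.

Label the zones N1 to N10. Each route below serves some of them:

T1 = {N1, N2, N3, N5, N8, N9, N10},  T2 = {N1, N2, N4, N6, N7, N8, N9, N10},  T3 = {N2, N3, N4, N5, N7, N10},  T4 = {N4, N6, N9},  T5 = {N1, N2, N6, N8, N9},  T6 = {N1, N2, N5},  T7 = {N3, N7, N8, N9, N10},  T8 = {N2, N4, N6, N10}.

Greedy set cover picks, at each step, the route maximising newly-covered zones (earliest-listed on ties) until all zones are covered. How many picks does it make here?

2

Greedy: pick T2 (covers 8 new) → pick T1 (covers 2 new). Total picks: 2.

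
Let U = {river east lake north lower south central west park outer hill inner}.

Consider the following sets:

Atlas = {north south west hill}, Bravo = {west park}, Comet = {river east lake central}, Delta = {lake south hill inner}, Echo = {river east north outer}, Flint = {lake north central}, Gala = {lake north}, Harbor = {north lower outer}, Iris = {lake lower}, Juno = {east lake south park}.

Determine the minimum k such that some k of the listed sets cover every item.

Bravo and Comet and Delta and Harbor together: Bravo ∪ Comet ∪ Delta ∪ Harbor = {river, east, lake, north, lower, south, central, west, park, outer, hill, inner} — every item is covered.
No 3 of the 10 sets cover everything (all 120 combinations miss at least one item), so 4 is optimal.

4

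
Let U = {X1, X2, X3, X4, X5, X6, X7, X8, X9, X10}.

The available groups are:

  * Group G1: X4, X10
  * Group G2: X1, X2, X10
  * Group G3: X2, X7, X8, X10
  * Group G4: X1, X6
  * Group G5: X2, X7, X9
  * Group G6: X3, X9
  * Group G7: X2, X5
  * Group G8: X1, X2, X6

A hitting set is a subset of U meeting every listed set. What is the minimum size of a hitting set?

H = {X2, X6, X9, X10} meets every group (each contains at least one member of H), and |H| = 4.
The groups G1, G4, G6, G7 are pairwise disjoint, so any hitting set needs a separate point for each — at least 4. Hence 4 is optimal.

4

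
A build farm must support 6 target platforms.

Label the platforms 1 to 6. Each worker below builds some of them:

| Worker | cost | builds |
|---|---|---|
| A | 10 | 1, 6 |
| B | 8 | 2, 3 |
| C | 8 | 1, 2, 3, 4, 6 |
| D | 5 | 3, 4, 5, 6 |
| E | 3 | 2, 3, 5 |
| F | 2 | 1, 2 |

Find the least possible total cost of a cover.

7

D, F together cover every platform (D ∪ F = {1, 2, 3, 4, 5, 6}); total cost 5 + 2 = 7.
The greedy pick E, F, D costs 10; no covering selection beats 7.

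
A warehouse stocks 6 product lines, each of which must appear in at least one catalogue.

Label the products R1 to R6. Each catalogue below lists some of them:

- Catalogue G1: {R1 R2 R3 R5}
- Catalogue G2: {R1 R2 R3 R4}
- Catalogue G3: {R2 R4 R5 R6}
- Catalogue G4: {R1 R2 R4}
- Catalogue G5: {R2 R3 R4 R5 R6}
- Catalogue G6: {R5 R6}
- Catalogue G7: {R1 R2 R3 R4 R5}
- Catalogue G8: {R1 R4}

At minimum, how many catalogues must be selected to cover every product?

2

Take {G3, G7}. Their union is {R1, R2, R3, R4, R5, R6}, which is all 6 products.
No single catalogue has all 6 products (the largest, G5, has 5), so 2 is optimal.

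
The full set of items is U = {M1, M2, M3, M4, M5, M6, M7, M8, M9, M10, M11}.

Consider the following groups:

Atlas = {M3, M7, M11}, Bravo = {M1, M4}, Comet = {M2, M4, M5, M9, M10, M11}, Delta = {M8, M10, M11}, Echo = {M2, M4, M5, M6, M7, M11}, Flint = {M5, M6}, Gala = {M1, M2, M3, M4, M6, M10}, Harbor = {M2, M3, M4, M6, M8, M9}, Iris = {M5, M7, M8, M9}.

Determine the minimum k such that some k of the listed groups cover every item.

Echo, Gala, and Harbor cover everything between them: the union {M1, M2, M3, M4, M5, M6, M7, M8, M9, M10, M11} is all of U.
No 2 of the 9 groups cover everything (all 36 combinations miss at least one item), so 3 is optimal.

3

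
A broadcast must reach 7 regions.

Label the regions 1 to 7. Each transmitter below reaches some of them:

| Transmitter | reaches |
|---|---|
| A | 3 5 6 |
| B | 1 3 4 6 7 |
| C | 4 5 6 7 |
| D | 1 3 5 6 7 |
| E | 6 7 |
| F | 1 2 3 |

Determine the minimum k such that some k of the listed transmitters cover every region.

C and F together: C ∪ F = {1, 2, 3, 4, 5, 6, 7} — every region is covered.
No single transmitter has all 7 regions (the largest, B, has 5), so 2 is optimal.

2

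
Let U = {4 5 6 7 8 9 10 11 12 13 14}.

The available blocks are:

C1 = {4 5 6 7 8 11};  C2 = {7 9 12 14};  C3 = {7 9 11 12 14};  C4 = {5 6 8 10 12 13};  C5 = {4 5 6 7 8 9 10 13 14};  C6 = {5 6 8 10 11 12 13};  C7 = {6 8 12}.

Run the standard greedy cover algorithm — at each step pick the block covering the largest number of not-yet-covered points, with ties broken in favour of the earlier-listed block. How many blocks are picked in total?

Greedy: pick C5 (covers 9 new) → pick C3 (covers 2 new). Total picks: 2.

2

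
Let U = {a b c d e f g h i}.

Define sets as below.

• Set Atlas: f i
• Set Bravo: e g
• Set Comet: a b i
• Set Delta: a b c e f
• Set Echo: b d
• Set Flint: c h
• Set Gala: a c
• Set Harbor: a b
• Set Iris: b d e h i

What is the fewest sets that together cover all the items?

3

Bravo, Delta, and Iris cover everything between them: the union {a, b, c, d, e, f, g, h, i} is all of U.
Only Bravo contains g, so Bravo is forced; the remaining 7 items need at least 2 more sets (each remaining set adds at most 4) — so at least 3 sets are needed, and 3 is optimal.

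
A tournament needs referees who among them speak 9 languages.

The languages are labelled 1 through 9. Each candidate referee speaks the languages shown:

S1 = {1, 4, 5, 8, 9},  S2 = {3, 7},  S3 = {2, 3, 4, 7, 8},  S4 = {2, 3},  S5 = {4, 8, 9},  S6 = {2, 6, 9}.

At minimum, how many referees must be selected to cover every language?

S1 and S3 and S6 together: S1 ∪ S3 ∪ S6 = {1, 2, 3, 4, 5, 6, 7, 8, 9} — every language is covered.
Only S1 contains 1, so S1 is forced; the remaining 4 languages need at least 2 more referees (each remaining referee adds at most 3) — so at least 3 referees are needed, and 3 is optimal.

3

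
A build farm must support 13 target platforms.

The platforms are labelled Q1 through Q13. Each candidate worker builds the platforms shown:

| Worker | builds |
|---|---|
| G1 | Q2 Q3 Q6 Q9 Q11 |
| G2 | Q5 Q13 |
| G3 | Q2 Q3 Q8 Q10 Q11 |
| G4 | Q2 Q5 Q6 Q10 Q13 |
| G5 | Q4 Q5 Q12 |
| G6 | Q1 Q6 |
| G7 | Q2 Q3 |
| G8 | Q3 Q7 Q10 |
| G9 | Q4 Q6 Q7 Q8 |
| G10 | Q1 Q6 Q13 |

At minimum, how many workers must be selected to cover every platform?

G1 and G4 and G5 and G6 and G9 together: G1 ∪ G4 ∪ G5 ∪ G6 ∪ G9 = {Q1, Q2, Q3, Q4, Q5, Q6, Q7, Q8, Q9, Q10, Q11, Q12, Q13} — every platform is covered.
No 4 of the 10 workers cover everything (all 210 combinations miss at least one platform), so 5 is optimal.

5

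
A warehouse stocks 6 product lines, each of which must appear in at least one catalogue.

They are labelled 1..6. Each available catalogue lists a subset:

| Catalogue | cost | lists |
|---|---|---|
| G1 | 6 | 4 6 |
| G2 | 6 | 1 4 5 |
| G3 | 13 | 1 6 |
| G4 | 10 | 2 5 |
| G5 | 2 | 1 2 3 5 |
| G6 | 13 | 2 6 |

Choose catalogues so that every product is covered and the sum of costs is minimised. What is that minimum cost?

8

G1, G5 together cover every product (G1 ∪ G5 = {1, 2, 3, 4, 5, 6}); total cost 6 + 2 = 8.
No covering selection has total cost below 8.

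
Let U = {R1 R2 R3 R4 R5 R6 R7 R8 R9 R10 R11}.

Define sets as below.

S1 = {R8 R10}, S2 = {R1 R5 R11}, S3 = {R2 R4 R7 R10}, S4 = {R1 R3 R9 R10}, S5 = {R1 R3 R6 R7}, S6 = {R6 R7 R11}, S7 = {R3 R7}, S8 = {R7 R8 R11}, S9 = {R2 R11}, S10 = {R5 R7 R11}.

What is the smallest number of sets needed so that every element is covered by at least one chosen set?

5

Take {S1, S3, S4, S5, S10}. Their union is {R1, R2, R3, R4, R5, R6, R7, R8, R9, R10, R11}, which is all 11 elements.
No 4 of the 10 sets cover everything (all 210 combinations miss at least one element), so 5 is optimal.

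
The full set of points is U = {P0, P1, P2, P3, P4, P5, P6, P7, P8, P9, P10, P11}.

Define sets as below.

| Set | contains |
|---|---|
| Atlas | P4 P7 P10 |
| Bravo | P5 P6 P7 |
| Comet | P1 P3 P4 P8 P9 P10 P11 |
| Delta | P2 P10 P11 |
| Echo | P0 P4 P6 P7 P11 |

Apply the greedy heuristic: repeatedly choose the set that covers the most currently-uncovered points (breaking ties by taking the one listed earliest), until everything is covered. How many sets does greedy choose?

Greedy: pick Comet (covers 7 new) → pick Bravo (covers 3 new) → pick Delta (covers 1 new) → pick Echo (covers 1 new). Total picks: 4.

4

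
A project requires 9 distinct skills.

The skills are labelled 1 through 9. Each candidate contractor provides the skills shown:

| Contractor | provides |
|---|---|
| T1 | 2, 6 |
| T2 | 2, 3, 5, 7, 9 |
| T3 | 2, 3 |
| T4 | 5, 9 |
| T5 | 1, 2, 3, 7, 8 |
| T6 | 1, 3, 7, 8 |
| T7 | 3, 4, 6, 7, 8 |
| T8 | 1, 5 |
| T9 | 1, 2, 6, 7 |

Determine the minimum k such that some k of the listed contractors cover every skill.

3

Take {T2, T5, T7}. Their union is {1, 2, 3, 4, 5, 6, 7, 8, 9}, which is all 9 skills.
Only T7 contains 4, so T7 is forced; the remaining 4 skills need at least 2 more contractors (each remaining contractor adds at most 3) — so at least 3 contractors are needed, and 3 is optimal.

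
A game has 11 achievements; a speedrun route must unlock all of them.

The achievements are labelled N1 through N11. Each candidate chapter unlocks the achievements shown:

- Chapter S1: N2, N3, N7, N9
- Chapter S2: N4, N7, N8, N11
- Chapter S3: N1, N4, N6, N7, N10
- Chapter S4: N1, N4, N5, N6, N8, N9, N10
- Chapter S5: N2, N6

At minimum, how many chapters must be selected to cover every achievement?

S1 and S2 and S4 together: S1 ∪ S2 ∪ S4 = {N1, N2, N3, N4, N5, N6, N7, N8, N9, N10, N11} — every achievement is covered.
Only S1 contains N3, so S1 is forced; the remaining 7 achievements need at least 2 more chapters (each remaining chapter adds at most 6) — so at least 3 chapters are needed, and 3 is optimal.

3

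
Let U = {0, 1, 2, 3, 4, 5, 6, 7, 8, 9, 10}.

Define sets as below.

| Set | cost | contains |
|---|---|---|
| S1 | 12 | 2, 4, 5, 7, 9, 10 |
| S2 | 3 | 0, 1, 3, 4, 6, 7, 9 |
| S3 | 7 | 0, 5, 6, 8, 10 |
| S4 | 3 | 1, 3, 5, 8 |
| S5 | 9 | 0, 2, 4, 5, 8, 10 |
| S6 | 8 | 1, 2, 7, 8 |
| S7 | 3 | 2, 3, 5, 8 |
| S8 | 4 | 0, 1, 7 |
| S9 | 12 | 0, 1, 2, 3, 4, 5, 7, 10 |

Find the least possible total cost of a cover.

12

S2, S5 together cover every element (S2 ∪ S5 = {0, 1, 2, 3, 4, 5, 6, 7, 8, 9, 10}); total cost 3 + 9 = 12.
The greedy pick S2, S7, S3 costs 13; no covering selection beats 12.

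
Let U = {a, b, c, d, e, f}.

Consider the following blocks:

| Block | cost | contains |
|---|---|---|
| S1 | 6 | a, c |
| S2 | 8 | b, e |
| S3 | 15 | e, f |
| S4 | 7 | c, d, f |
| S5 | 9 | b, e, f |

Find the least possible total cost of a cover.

21

S1, S2, S4 together cover every element (S1 ∪ S2 ∪ S4 = {a, b, c, d, e, f}); total cost 6 + 8 + 7 = 21.
No covering selection has total cost below 21.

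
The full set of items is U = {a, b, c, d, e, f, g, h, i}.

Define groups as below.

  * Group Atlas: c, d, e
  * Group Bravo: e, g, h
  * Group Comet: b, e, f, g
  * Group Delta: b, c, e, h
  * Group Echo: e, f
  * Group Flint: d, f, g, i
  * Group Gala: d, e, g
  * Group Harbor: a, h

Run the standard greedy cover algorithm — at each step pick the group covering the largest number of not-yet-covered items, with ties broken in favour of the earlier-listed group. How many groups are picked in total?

Greedy: pick Comet (covers 4 new) → pick Atlas (covers 2 new) → pick Harbor (covers 2 new) → pick Flint (covers 1 new). Total picks: 4.
(The true minimum cover uses only 3 groups, so greedy is not optimal here.)

4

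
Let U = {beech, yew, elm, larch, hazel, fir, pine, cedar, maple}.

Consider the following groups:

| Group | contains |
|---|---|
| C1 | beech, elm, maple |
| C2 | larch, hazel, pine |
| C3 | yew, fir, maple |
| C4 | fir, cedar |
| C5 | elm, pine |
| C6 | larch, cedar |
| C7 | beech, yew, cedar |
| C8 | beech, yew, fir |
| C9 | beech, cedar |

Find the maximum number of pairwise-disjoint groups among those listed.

3

C1, C2, C4 are pairwise disjoint (C1={beech,elm,maple}; C2={larch,hazel,pine}; C4={fir,cedar}).
Every remaining group overlaps one of these, and no 4 of the listed groups are pairwise disjoint, so 3 is the maximum.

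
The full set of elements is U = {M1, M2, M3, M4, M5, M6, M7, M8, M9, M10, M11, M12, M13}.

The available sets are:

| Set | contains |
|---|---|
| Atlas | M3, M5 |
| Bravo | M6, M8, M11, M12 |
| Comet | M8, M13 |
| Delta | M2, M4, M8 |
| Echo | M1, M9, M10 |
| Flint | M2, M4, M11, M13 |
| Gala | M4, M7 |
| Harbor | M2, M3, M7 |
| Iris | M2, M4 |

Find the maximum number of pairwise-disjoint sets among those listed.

4

Atlas, Bravo, Echo, Iris are pairwise disjoint (Atlas={M3,M5}; Bravo={M6,M8,M11,M12}; Echo={M1,M9,M10}; Iris={M2,M4}).
Every remaining set overlaps one of these, and no 5 of the listed sets are pairwise disjoint, so 4 is the maximum.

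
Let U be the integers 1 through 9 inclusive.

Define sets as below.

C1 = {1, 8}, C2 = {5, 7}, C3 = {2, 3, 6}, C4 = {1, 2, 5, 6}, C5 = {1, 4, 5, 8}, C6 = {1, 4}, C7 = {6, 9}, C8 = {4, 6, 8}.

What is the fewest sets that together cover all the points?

C2 and C3 and C5 and C7 together: C2 ∪ C3 ∪ C5 ∪ C7 = {1, 2, 3, 4, 5, 6, 7, 8, 9} — every point is covered.
Only C2 contains 7, so C2 is forced; the remaining 7 points need at least 3 more sets (each remaining set adds at most 3) — so at least 4 sets are needed, and 4 is optimal.

4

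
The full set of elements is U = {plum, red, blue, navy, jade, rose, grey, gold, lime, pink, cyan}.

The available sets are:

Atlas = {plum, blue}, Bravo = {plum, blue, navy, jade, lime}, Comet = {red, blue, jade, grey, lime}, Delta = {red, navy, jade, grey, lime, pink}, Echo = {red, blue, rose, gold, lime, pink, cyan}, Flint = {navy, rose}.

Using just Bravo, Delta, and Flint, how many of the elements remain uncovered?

Union of Bravo, Delta, Flint = {plum, red, blue, navy, jade, rose, grey, lime, pink}.
Not covered: gold, cyan — 2 elements.

2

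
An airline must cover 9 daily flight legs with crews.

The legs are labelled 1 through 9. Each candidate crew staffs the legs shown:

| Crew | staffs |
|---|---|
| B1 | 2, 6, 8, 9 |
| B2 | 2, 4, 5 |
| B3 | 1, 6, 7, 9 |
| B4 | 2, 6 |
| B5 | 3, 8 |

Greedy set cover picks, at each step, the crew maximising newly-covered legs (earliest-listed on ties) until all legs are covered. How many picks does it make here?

Greedy: pick B1 (covers 4 new) → pick B2 (covers 2 new) → pick B3 (covers 2 new) → pick B5 (covers 1 new). Total picks: 4.
(The true minimum cover uses only 3 crews, so greedy is not optimal here.)

4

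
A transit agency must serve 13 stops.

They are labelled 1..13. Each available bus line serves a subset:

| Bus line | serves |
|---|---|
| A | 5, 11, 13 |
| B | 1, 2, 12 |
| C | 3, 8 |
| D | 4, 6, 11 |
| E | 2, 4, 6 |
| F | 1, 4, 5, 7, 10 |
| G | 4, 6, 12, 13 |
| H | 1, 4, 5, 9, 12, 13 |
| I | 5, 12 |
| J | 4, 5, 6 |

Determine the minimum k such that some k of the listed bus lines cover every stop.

Take {C, D, E, F, H}. Their union is {1, 2, 3, 4, 5, 6, 7, 8, 9, 10, 11, 12, 13}, which is all 13 stops.
Only H contains 9, so H is forced; the remaining 7 stops need at least 4 more bus lines (each remaining bus line adds at most 2) — so at least 5 bus lines are needed, and 5 is optimal.

5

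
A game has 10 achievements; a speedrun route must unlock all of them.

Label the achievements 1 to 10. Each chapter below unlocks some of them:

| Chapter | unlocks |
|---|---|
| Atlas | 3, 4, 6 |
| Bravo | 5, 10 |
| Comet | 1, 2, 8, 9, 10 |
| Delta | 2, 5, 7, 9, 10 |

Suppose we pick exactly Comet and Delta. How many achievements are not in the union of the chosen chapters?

Union of Comet, Delta = {1, 2, 5, 7, 8, 9, 10}.
Not covered: 3, 4, 6 — 3 achievements.

3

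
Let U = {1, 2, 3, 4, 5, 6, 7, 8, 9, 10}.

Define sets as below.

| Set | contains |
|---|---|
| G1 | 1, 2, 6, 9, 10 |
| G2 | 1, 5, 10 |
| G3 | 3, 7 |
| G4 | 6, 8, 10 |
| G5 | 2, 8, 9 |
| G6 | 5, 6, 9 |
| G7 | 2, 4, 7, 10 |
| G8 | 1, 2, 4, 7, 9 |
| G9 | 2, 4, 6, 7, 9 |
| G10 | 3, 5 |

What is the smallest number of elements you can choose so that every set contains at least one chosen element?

3

H = {3, 9, 10} meets every set (each contains at least one member of H), and |H| = 3.
The sets G4, G8, G10 are pairwise disjoint, so any hitting set needs a separate element for each — at least 3. Hence 3 is optimal.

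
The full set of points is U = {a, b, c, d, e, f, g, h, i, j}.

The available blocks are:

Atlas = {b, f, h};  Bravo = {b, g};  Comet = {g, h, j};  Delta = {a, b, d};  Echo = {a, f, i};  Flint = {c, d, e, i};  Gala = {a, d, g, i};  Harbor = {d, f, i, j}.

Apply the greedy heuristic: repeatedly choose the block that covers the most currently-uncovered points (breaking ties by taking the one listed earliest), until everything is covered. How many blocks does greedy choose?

4

Greedy: pick Flint (covers 4 new) → pick Atlas (covers 3 new) → pick Comet (covers 2 new) → pick Delta (covers 1 new). Total picks: 4.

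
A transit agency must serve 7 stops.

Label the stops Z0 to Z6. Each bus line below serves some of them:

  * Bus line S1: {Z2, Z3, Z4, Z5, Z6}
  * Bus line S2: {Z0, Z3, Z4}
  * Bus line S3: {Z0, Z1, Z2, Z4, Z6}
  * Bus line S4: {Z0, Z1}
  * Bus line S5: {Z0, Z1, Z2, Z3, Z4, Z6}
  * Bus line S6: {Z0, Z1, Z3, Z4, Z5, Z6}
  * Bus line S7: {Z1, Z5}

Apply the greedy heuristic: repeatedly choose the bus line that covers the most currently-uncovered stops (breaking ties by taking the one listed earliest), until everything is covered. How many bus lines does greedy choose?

Greedy: pick S5 (covers 6 new) → pick S1 (covers 1 new). Total picks: 2.

2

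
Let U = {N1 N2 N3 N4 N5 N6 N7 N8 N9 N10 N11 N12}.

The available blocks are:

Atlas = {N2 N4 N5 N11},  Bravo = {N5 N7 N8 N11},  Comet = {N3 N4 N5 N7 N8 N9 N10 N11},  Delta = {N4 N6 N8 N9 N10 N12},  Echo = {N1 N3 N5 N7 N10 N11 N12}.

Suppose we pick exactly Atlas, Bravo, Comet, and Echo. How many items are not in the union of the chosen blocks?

Union of Atlas, Bravo, Comet, Echo = {N1, N2, N3, N4, N5, N7, N8, N9, N10, N11, N12}.
Not covered: N6 — 1 item.

1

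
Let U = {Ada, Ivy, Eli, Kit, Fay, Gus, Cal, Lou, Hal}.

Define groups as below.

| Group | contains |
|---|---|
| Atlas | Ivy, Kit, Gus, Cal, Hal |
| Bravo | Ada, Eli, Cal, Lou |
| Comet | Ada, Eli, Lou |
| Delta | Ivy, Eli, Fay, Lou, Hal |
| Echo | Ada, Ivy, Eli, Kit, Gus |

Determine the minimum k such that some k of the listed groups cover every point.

Take {Bravo, Delta, Echo}. Their union is {Ada, Ivy, Eli, Kit, Fay, Gus, Cal, Lou, Hal}, which is all 9 points.
Only Delta contains Fay, so Delta is forced; the remaining 4 points need at least 2 more groups (each remaining group adds at most 3) — so at least 3 groups are needed, and 3 is optimal.

3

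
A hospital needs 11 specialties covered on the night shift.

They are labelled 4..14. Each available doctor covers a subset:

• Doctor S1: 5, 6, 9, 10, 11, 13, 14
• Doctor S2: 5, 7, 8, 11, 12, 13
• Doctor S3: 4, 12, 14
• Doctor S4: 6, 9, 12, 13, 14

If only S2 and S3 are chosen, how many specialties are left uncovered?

Union of S2, S3 = {4, 5, 7, 8, 11, 12, 13, 14}.
Not covered: 6, 9, 10 — 3 specialties.

3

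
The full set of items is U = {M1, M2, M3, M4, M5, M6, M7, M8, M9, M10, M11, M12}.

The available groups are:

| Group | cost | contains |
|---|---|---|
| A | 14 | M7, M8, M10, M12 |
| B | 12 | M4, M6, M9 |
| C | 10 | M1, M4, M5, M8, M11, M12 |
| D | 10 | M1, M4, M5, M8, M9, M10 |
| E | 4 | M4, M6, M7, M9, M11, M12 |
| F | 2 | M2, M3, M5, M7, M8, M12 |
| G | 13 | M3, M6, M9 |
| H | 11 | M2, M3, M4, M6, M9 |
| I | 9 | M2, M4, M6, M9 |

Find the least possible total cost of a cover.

D, E, F together cover every item (D ∪ E ∪ F = {M1, M2, M3, M4, M5, M6, M7, M8, M9, M10, M11, M12}); total cost 10 + 4 + 2 = 16.
No covering selection has total cost below 16.

16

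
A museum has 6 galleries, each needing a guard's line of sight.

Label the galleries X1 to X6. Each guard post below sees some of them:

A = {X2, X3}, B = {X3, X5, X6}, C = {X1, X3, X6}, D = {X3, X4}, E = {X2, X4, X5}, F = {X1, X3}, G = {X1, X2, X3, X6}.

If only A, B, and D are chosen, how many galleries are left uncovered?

Union of A, B, D = {X2, X3, X4, X5, X6}.
Not covered: X1 — 1 gallery.

1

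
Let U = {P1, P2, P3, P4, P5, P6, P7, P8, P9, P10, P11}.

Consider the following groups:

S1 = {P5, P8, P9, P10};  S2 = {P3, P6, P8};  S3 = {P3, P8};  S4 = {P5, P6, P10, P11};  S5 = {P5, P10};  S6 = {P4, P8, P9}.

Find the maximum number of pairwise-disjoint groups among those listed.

2

S4, S6 are pairwise disjoint (S4={P5,P6,P10,P11}; S6={P4,P8,P9}).
Every remaining group overlaps one of these, and no 3 of the listed groups are pairwise disjoint, so 2 is the maximum.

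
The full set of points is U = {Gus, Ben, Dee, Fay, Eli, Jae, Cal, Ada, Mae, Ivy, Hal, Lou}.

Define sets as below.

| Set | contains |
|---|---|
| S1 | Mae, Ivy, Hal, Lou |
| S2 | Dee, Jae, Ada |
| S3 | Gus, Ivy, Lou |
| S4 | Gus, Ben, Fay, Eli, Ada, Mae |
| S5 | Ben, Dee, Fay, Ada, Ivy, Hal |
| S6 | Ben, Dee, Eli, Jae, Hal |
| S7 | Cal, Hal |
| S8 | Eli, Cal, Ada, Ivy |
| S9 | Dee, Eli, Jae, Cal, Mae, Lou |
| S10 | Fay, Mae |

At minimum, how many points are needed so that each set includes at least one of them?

Take H = {Dee, Cal, Mae, Lou}. Each listed set contains at least one of these, so H is a hitting set of size 4.
The sets S2, S3, S7, S10 are pairwise disjoint, so any hitting set needs a separate point for each — at least 4. Hence 4 is optimal.

4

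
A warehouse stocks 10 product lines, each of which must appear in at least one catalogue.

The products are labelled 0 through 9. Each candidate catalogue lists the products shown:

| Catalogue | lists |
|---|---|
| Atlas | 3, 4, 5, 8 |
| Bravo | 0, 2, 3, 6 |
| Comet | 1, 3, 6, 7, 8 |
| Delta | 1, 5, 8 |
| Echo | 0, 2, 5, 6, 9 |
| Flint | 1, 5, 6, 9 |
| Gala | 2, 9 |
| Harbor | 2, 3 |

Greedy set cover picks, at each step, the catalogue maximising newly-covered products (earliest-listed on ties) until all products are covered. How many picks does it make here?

3

Greedy: pick Comet (covers 5 new) → pick Echo (covers 4 new) → pick Atlas (covers 1 new). Total picks: 3.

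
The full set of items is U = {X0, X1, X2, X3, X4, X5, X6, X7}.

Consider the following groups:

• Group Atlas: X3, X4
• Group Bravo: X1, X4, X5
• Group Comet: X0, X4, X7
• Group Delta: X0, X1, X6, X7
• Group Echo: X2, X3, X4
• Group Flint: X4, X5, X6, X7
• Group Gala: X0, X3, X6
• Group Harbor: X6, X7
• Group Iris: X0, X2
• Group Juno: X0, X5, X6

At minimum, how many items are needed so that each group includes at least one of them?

Take H = {X0, X4, X6}. Each listed group contains at least one of these, so H is a hitting set of size 3.
The groups Atlas, Harbor, Iris are pairwise disjoint, so any hitting set needs a separate item for each — at least 3. Hence 3 is optimal.

3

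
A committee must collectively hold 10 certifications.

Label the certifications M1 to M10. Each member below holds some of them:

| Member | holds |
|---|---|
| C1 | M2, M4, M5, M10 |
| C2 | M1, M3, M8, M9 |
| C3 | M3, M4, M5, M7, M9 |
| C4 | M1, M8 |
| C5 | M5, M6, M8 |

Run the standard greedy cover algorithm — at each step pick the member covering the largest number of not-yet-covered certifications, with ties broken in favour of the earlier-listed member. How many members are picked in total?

Greedy: pick C3 (covers 5 new) → pick C1 (covers 2 new) → pick C2 (covers 2 new) → pick C5 (covers 1 new). Total picks: 4.

4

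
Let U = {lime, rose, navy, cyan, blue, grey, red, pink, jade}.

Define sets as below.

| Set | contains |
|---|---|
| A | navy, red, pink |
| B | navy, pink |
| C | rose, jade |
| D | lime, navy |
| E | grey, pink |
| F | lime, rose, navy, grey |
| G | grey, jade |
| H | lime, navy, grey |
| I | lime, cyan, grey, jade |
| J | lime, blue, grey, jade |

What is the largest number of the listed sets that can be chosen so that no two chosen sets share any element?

C, D, E are pairwise disjoint (C={rose,jade}; D={lime,navy}; E={grey,pink}).
Every remaining set overlaps one of these, and no 4 of the listed sets are pairwise disjoint, so 3 is the maximum.

3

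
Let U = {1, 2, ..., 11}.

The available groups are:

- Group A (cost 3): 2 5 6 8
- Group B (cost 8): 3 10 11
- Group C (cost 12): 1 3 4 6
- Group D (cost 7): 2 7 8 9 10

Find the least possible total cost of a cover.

A, B, C, D together cover every item (A ∪ B ∪ C ∪ D = {1, 2, 3, 4, 5, 6, 7, 8, 9, 10, 11}); total cost 3 + 8 + 12 + 7 = 30.
No covering selection has total cost below 30.

30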